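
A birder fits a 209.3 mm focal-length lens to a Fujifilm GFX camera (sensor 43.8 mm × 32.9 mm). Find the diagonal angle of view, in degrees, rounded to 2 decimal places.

Sensor diagonal = √(43.8² + 32.9²) = √3000.8500 ≈ 54.7800 mm.
Angle of view α = 2·arctan(d/2f) with d = 54.7800 mm and f = 209.3 mm.
d/2f = 0.13086; arctan(0.13086) ≈ 7.4556°, so α ≈ 14.9113°.

14.91°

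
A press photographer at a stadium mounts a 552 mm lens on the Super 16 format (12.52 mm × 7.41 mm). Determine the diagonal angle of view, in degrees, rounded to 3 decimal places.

1.510°

Sensor diagonal = √(12.52² + 7.41²) = √211.6585 ≈ 14.5485 mm.
Angle of view α = 2·arctan(d/2f) with d = 14.5485 mm and f = 552 mm.
d/2f = 0.01318; arctan(0.01318) ≈ 0.7550°, so α ≈ 1.5100°.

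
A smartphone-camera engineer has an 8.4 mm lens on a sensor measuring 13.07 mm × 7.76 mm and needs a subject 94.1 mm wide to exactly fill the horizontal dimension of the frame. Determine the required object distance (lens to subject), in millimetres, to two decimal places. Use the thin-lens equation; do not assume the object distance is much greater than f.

68.88 mm

Magnification m = w/W = dᵢ/dₒ; combined with 1/f = 1/dₒ + 1/dᵢ this gives dₒ = f·(1 + W/w).
dₒ = 8.4 mm × (1 + 94.1/13.07) = 8.4 × 8.1997 ≈ 68.877 mm.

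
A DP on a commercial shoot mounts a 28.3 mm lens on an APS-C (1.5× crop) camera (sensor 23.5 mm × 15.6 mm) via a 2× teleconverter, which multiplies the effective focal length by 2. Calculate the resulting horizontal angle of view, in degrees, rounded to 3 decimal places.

Effective focal length f = 28.3 × 2 = 56.6 mm.
α = 2·arctan(23.5 / (2 × 56.6)) = 2·arctan(0.20760) ≈ 23.4557°.

23.456°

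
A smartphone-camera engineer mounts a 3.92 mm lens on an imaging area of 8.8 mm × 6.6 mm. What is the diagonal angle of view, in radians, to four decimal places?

Sensor diagonal = √(8.8² + 6.6²) = √121.0000 ≈ 11.0000 mm.
Angle of view α = 2·arctan(d/2f) with d = 11.0000 mm and f = 3.92 mm.
d/2f = 1.40306; arctan(1.40306) ≈ 0.9516 rad, so α ≈ 1.9032 rad.

1.9032 rad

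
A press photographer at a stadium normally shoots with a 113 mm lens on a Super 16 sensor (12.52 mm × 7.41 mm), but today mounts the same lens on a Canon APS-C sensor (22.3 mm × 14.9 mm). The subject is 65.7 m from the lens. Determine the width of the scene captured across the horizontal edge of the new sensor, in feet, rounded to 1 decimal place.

The focal length stays 113 mm; the relevant sensor dimension is now w = 22.3 mm. Object distance dₒ = 65.7 m = 65700 mm.
Thin-lens field width W = w·(dₒ − f)/f = 22.3 × (65700 − 113)/113 ≈ 12943.275 mm = 12943.275/304.8 ft = 42.4648 ft.

42.5 ft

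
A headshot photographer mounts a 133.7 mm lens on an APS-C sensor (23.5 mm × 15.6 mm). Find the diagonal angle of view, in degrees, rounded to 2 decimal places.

12.04°

Sensor diagonal = √(23.5² + 15.6²) = √795.6100 ≈ 28.2066 mm.
Angle of view α = 2·arctan(d/2f) with d = 28.2066 mm and f = 133.7 mm.
d/2f = 0.10548; arctan(0.10548) ≈ 6.0215°, so α ≈ 12.0431°.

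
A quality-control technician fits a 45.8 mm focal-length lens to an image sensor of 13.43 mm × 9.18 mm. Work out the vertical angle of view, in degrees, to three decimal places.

Angle of view α = 2·arctan(h/2f) with h = 9.18 mm and f = 45.8 mm.
h/2f = 0.10022; arctan(0.10022) ≈ 5.7230°, so α ≈ 11.4460°.

11.446°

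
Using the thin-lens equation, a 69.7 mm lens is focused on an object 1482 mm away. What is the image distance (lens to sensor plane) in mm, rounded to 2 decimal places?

1/dᵢ = 1/f − 1/dₒ = 1/69.7 − 1/1482 = 0.0136724 mm⁻¹.
dᵢ = 1/0.0136724 ≈ 73.1398 mm.

73.14 mm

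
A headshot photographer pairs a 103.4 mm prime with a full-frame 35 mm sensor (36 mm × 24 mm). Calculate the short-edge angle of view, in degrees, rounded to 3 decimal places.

Angle of view α = 2·arctan(h/2f) with h = 24 mm and f = 103.4 mm.
h/2f = 0.11605; arctan(0.11605) ≈ 6.6198°, so α ≈ 13.2396°.

13.240°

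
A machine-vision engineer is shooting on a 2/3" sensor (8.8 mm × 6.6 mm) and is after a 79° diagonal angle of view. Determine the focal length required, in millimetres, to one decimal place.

6.7 mm

Sensor diagonal = √(8.8² + 6.6²) = √121.0000 ≈ 11.0000 mm.
From α = 2·arctan(d/2f) we get f = d / (2·tan(α/2)).
With d = 11.0000 mm and α/2 = 39.5°, tan(α/2) ≈ 0.82434, so f ≈ 11.0000 / 1.64867 ≈ 6.6720 mm.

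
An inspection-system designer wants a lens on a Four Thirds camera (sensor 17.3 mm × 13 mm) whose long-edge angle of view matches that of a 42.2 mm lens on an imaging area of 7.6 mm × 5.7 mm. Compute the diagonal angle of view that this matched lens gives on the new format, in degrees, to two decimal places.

Equal long-edge AOV ⇒ f₂ = f₁ · 17.3/7.6 = 42.2 × 2.27632 ≈ 96.0605 mm.
Sensor diagonal = √(17.3² + 13²) = √468.2900 ≈ 21.6400 mm.
Diagonal AOV on the new format = 2·arctan(21.6400 / (2 × 96.0605)) = 2·arctan(0.11264) ≈ 12.8531°.

12.85°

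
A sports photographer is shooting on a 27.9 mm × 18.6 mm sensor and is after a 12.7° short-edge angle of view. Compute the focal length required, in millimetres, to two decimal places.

83.57 mm

From α = 2·arctan(h/2f) we get f = h / (2·tan(α/2)).
With h = 18.6 mm and α/2 = 6.35°, tan(α/2) ≈ 0.11128, so f ≈ 18.6 / 0.22257 ≈ 83.5697 mm.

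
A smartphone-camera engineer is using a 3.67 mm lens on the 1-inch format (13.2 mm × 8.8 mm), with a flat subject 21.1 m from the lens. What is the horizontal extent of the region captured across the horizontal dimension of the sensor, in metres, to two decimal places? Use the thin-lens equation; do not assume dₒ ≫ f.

dₒ: 21.1 m = 21100 mm.
Similar triangles through the lens centre give W/dₒ = w/dᵢ; with 1/f = 1/dₒ + 1/dᵢ this gives W = w·(dₒ − f)/f.
W = 13.2 mm × (21100 − 3.67) / 3.67 = 13.2 × 5748.3188 ≈ 75877.808 mm = 75.8778 m.

75.88 m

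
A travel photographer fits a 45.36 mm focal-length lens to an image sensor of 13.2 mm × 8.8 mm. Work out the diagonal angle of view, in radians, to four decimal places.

Sensor diagonal = √(13.2² + 8.8²) = √251.6800 ≈ 15.8644 mm.
Angle of view α = 2·arctan(d/2f) with d = 15.8644 mm and f = 45.36 mm.
d/2f = 0.17487; arctan(0.17487) ≈ 0.1731 rad, so α ≈ 0.3462 rad.

0.3462 rad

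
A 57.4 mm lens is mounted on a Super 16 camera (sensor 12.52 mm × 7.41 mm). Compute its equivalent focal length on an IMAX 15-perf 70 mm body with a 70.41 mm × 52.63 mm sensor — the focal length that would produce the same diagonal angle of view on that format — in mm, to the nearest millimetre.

Sensor diagonal = √(12.52² + 7.41²) = √211.6585 ≈ 14.5485 mm.
Sensor diagonal = √(70.41² + 52.63²) = √7727.4850 ≈ 87.9061 mm.
Equal angle of view means equal diagonal/f ratio, so f₂ = f₁ · (diagonal₂/diagonal₁) = 57.4 × 87.9061/14.5485.
f₂ = 57.4 × 6.04229 ≈ 346.827 mm.

347 mm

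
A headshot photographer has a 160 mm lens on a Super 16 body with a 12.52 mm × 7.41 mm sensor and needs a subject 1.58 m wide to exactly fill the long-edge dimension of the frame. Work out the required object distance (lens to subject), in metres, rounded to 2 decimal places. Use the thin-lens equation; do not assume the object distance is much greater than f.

20.35 m

W: 1.58 m = 1580 mm.
Magnification m = w/W = dᵢ/dₒ; combined with 1/f = 1/dₒ + 1/dᵢ this gives dₒ = f·(1 + W/w).
dₒ = 160 mm × (1 + 1580/12.52) = 160 × 127.1981 ≈ 20351.693 mm = 20.3517 m.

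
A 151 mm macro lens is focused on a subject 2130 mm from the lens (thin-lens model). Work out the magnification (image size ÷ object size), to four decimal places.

0.0763×

Thin lens: 1/f = 1/dₒ + 1/dᵢ → 1/dᵢ = 1/151 − 1/2130 = 0.0061530 mm⁻¹, so dᵢ ≈ 162.5215 mm.
Magnification m = dᵢ/dₒ = 162.5215/2130 ≈ 0.07630.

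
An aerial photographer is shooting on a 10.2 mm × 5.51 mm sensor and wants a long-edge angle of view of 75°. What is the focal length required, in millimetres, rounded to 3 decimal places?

6.646 mm

From α = 2·arctan(w/2f) we get f = w / (2·tan(α/2)).
With w = 10.2 mm and α/2 = 37.5°, tan(α/2) ≈ 0.76733, so f ≈ 10.2 / 1.53465 ≈ 6.6464 mm.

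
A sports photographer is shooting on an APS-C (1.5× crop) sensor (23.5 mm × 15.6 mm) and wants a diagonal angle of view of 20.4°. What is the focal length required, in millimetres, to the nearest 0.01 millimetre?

Sensor diagonal = √(23.5² + 15.6²) = √795.6100 ≈ 28.2066 mm.
From α = 2·arctan(d/2f) we get f = d / (2·tan(α/2)).
With d = 28.2066 mm and α/2 = 10.2°, tan(α/2) ≈ 0.17993, so f ≈ 28.2066 / 0.35986 ≈ 78.3827 mm.

78.38 mm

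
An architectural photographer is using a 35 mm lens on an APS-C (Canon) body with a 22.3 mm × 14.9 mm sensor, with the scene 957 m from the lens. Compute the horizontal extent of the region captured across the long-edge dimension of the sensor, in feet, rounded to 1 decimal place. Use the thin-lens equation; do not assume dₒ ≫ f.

dₒ: 957 m = 957000 mm.
Similar triangles through the lens centre give W/dₒ = w/dᵢ; with 1/f = 1/dₒ + 1/dᵢ this gives W = w·(dₒ − f)/f.
W = 22.3 mm × (957000 − 35) / 35 = 22.3 × 27341.8571 ≈ 609723.414 mm = 609723.414/304.8 ft = 2000.4 ft.

2000.4 ft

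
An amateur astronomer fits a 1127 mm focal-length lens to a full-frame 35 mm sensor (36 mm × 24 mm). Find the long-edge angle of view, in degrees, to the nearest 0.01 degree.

1.83°

Angle of view α = 2·arctan(w/2f) with w = 36 mm and f = 1127 mm.
w/2f = 0.01597; arctan(0.01597) ≈ 0.9150°, so α ≈ 1.8301°.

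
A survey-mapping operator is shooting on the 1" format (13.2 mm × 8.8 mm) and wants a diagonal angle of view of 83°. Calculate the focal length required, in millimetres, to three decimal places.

Sensor diagonal = √(13.2² + 8.8²) = √251.6800 ≈ 15.8644 mm.
From α = 2·arctan(d/2f) we get f = d / (2·tan(α/2)).
With d = 15.8644 mm and α/2 = 41.5°, tan(α/2) ≈ 0.88473, so f ≈ 15.8644 / 1.76945 ≈ 8.9657 mm.

8.966 mm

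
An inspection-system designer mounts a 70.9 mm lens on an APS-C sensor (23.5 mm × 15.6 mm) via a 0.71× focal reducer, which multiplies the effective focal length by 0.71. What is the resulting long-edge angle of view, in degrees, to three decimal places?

26.277°

Effective focal length f = 70.9 × 0.71 = 50.339 mm.
α = 2·arctan(23.5 / (2 × 50.339)) = 2·arctan(0.23342) ≈ 26.2772°.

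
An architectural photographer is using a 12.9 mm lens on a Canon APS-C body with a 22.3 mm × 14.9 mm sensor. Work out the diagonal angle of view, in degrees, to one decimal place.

92.2°

Sensor diagonal = √(22.3² + 14.9²) = √719.3000 ≈ 26.8198 mm.
Angle of view α = 2·arctan(d/2f) with d = 26.8198 mm and f = 12.9 mm.
d/2f = 1.03953; arctan(1.03953) ≈ 46.1103°, so α ≈ 92.2205°.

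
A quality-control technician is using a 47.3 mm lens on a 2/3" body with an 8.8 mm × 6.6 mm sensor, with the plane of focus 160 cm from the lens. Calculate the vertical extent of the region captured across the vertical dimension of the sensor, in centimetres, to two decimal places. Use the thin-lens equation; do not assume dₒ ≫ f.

21.67 cm

dₒ: 160 cm = 1600 mm.
Similar triangles through the lens centre give W/dₒ = h/dᵢ; with 1/f = 1/dₒ + 1/dᵢ this gives W = h·(dₒ − f)/f.
W = 6.6 mm × (1600 − 47.3) / 47.3 = 6.6 × 32.8266 ≈ 216.656 mm = 21.6656 cm.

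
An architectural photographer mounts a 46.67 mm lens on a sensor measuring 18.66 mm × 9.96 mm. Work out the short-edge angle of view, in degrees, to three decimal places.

Angle of view α = 2·arctan(h/2f) with h = 9.96 mm and f = 46.67 mm.
h/2f = 0.10671; arctan(0.10671) ≈ 6.0908°, so α ≈ 12.1816°.

12.182°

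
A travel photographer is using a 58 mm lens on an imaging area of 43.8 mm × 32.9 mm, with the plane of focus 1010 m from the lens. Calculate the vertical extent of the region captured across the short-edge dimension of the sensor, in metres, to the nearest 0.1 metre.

572.9 m

dₒ: 1010 m = 1.01e+06 mm.
Similar triangles through the lens centre give W/dₒ = h/dᵢ; with 1/f = 1/dₒ + 1/dᵢ this gives W = h·(dₒ − f)/f.
W = 32.9 mm × (1.01e+06 − 58) / 58 = 32.9 × 17412.7931 ≈ 572880.893 mm = 572.881 m.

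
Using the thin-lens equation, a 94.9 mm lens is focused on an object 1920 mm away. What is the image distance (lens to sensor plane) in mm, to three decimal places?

1/dᵢ = 1/f − 1/dₒ = 1/94.9 − 1/1920 = 0.0100166 mm⁻¹.
dᵢ = 1/0.0100166 ≈ 99.8345 mm.

99.835 mm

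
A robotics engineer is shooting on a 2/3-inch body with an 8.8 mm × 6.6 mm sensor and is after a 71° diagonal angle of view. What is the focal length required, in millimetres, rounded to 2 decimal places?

7.71 mm

Sensor diagonal = √(8.8² + 6.6²) = √121.0000 ≈ 11.0000 mm.
From α = 2·arctan(d/2f) we get f = d / (2·tan(α/2)).
With d = 11.0000 mm and α/2 = 35.5°, tan(α/2) ≈ 0.71329, so f ≈ 11.0000 / 1.42659 ≈ 7.7107 mm.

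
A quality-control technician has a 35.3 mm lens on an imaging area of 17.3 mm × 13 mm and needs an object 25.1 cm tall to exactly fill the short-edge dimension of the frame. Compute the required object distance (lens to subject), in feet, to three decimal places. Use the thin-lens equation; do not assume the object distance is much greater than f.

W: 25.1 cm = 251 mm.
Magnification m = h/W = dᵢ/dₒ; combined with 1/f = 1/dₒ + 1/dᵢ this gives dₒ = f·(1 + W/h).
dₒ = 35.3 mm × (1 + 251/13) = 35.3 × 20.3077 ≈ 716.862 mm = 716.862/304.8 ft = 2.35191 ft.

2.352 ft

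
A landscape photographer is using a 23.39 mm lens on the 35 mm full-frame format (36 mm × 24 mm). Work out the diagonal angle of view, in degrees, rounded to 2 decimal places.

Sensor diagonal = √(36² + 24²) = √1872.0000 ≈ 43.2666 mm.
Angle of view α = 2·arctan(d/2f) with d = 43.2666 mm and f = 23.39 mm.
d/2f = 0.92490; arctan(0.92490) ≈ 42.7656°, so α ≈ 85.5312°.

85.53°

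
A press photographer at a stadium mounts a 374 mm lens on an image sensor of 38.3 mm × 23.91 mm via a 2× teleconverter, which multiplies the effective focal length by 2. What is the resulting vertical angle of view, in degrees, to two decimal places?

Effective focal length f = 374 × 2 = 748 mm.
α = 2·arctan(23.91 / (2 × 748)) = 2·arctan(0.01598) ≈ 1.8313°.

1.83°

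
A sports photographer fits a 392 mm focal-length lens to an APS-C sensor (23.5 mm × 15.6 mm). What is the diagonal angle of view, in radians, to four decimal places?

0.0719 rad

Sensor diagonal = √(23.5² + 15.6²) = √795.6100 ≈ 28.2066 mm.
Angle of view α = 2·arctan(d/2f) with d = 28.2066 mm and f = 392 mm.
d/2f = 0.03598; arctan(0.03598) ≈ 0.0360 rad, so α ≈ 0.0719 rad.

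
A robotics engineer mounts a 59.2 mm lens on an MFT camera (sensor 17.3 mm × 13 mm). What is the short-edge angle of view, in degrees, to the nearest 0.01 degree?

Angle of view α = 2·arctan(h/2f) with h = 13 mm and f = 59.2 mm.
h/2f = 0.10980; arctan(0.10980) ≈ 6.2658°, so α ≈ 12.5316°.

12.53°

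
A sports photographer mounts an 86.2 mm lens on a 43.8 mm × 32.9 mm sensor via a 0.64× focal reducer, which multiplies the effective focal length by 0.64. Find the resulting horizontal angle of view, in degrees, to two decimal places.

Effective focal length f = 86.2 × 0.64 = 55.168 mm.
α = 2·arctan(43.8 / (2 × 55.168)) = 2·arctan(0.39697) ≈ 43.3031°.

43.30°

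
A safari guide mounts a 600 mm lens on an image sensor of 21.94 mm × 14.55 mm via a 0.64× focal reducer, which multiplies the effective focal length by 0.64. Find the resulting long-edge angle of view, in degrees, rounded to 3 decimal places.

Effective focal length f = 600 × 0.64 = 384 mm.
α = 2·arctan(21.94 / (2 × 384)) = 2·arctan(0.02857) ≈ 3.2727°.

3.273°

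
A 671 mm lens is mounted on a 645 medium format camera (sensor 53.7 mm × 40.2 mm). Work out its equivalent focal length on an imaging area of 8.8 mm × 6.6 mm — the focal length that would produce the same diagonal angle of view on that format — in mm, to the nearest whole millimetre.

110 mm

Sensor diagonal = √(53.7² + 40.2²) = √4499.7300 ≈ 67.0800 mm.
Sensor diagonal = √(8.8² + 6.6²) = √121.0000 ≈ 11.0000 mm.
Equal angle of view means equal diagonal/f ratio, so f₂ = f₁ · (diagonal₂/diagonal₁) = 671 × 11.0000/67.0800.
f₂ = 671 × 0.16398 ≈ 110.033 mm.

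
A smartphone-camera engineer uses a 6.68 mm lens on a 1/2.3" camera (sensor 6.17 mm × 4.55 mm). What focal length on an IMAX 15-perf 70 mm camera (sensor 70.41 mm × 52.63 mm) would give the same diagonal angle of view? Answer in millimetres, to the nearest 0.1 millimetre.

Sensor diagonal = √(6.17² + 4.55²) = √58.7714 ≈ 7.6663 mm.
Sensor diagonal = √(70.41² + 52.63²) = √7727.4850 ≈ 87.9061 mm.
Equal angle of view means equal diagonal/f ratio, so f₂ = f₁ · (diagonal₂/diagonal₁) = 6.68 × 87.9061/7.6663.
f₂ = 6.68 × 11.46664 ≈ 76.597 mm.

76.6 mm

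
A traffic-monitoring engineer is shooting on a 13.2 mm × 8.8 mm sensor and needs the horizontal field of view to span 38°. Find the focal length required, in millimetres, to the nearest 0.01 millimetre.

From α = 2·arctan(w/2f) we get f = w / (2·tan(α/2)).
With w = 13.2 mm and α/2 = 19°, tan(α/2) ≈ 0.34433, so f ≈ 13.2 / 0.68866 ≈ 19.1678 mm.

19.17 mm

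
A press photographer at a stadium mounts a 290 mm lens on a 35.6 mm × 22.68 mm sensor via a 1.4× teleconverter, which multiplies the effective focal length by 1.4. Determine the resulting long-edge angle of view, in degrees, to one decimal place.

Effective focal length f = 290 × 1.4 = 406 mm.
α = 2·arctan(35.6 / (2 × 406)) = 2·arctan(0.04384) ≈ 5.0207°.

5.0°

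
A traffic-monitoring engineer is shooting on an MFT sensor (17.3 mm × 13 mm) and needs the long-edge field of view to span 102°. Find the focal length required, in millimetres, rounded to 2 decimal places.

From α = 2·arctan(w/2f) we get f = w / (2·tan(α/2)).
With w = 17.3 mm and α/2 = 51°, tan(α/2) ≈ 1.23490, so f ≈ 17.3 / 2.46979 ≈ 7.0046 mm.

7.00 mm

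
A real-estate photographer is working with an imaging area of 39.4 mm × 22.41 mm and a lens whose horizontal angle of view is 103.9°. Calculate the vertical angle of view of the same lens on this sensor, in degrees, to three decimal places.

72.012°

From the horizontal AOV: f = 39.4 / (2·tan(51.95°)) = 39.4 / 2.55528 ≈ 15.4190 mm.
Vertical AOV = 2·arctan(22.41 / (2 × 15.4190)) = 2·arctan(0.72670) ≈ 72.0118°.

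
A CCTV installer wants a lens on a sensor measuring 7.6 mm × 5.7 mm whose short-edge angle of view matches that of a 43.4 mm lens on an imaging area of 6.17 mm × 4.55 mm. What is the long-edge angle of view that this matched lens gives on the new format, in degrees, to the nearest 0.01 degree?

8.00°

Equal short-edge AOV ⇒ f₂ = f₁ · 5.7/4.55 = 43.4 × 1.25275 ≈ 54.3692 mm.
Long-edge AOV on the new format = 2·arctan(7.6 / (2 × 54.3692)) = 2·arctan(0.06989) ≈ 7.9961°.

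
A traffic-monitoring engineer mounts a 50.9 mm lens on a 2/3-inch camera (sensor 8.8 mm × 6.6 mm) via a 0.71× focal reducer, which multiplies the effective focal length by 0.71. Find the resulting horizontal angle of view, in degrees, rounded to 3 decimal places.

Effective focal length f = 50.9 × 0.71 = 36.139 mm.
α = 2·arctan(8.8 / (2 × 36.139)) = 2·arctan(0.12175) ≈ 13.8834°.

13.883°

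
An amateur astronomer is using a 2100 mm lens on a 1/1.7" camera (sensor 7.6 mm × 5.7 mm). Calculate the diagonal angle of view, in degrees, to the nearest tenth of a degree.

Sensor diagonal = √(7.6² + 5.7²) = √90.2500 ≈ 9.5000 mm.
Angle of view α = 2·arctan(d/2f) with d = 9.5000 mm and f = 2100 mm.
d/2f = 0.00226; arctan(0.00226) ≈ 0.1296°, so α ≈ 0.2592°.

0.3°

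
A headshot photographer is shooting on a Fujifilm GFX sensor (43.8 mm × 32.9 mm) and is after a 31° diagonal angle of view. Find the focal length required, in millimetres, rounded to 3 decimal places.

98.765 mm

Sensor diagonal = √(43.8² + 32.9²) = √3000.8500 ≈ 54.7800 mm.
From α = 2·arctan(d/2f) we get f = d / (2·tan(α/2)).
With d = 54.7800 mm and α/2 = 15.5°, tan(α/2) ≈ 0.27732, so f ≈ 54.7800 / 0.55465 ≈ 98.7652 mm.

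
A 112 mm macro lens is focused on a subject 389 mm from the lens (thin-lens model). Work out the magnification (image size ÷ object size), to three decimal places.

Thin lens: 1/f = 1/dₒ + 1/dᵢ → 1/dᵢ = 1/112 − 1/389 = 0.0063579 mm⁻¹, so dᵢ ≈ 157.2852 mm.
Magnification m = dᵢ/dₒ = 157.2852/389 ≈ 0.40433.

0.404×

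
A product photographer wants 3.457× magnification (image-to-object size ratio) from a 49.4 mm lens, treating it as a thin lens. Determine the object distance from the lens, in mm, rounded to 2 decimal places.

63.69 mm

With m = dᵢ/dₒ and 1/f = 1/dₒ + 1/dᵢ, substituting dᵢ = m·dₒ gives 1/f = (1 + 1/m)/dₒ, hence dₒ = f·(1 + 1/m).
dₒ = 49.4 × (1 + 1/3.457) = 49.4 × 1.28927 ≈ 63.690 mm.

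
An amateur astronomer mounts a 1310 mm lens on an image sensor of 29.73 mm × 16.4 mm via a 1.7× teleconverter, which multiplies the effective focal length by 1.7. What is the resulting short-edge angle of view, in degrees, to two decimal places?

Effective focal length f = 1310 × 1.7 = 2227 mm.
α = 2·arctan(16.4 / (2 × 2227)) = 2·arctan(0.00368) ≈ 0.4219°.

0.42°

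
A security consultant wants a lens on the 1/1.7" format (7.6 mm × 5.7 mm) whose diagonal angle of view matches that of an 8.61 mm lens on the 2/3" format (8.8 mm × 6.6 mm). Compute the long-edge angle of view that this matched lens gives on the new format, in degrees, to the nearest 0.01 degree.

Sensor diagonal = √(8.8² + 6.6²) = √121.0000 ≈ 11.0000 mm.
Sensor diagonal = √(7.6² + 5.7²) = √90.2500 ≈ 9.5000 mm.
Equal diagonal AOV ⇒ f₂ = f₁ · 9.5000/11.0000 = 8.61 × 0.86364 ≈ 7.4359 mm.
Long-edge AOV on the new format = 2·arctan(7.6 / (2 × 7.4359)) = 2·arctan(0.51103) ≈ 54.1371°.

54.14°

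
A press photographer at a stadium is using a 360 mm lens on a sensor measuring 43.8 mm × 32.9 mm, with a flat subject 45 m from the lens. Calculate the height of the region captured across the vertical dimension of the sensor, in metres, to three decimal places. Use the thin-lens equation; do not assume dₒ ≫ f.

dₒ: 45 m = 45000 mm.
Similar triangles through the lens centre give W/dₒ = h/dᵢ; with 1/f = 1/dₒ + 1/dᵢ this gives W = h·(dₒ − f)/f.
W = 32.9 mm × (45000 − 360) / 360 = 32.9 × 124.0000 ≈ 4079.600 mm = 4.0796 m.

4.080 m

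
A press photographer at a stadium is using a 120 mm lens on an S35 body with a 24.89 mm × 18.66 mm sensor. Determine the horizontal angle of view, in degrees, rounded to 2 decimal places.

11.84°

Angle of view α = 2·arctan(w/2f) with w = 24.89 mm and f = 120 mm.
w/2f = 0.10371; arctan(0.10371) ≈ 5.9209°, so α ≈ 11.8418°.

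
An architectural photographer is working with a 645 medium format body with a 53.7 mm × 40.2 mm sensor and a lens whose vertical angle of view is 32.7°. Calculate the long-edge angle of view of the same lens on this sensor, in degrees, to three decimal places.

From the vertical AOV: f = 40.2 / (2·tan(16.35°)) = 40.2 / 0.58674 ≈ 68.5146 mm.
Long-edge AOV = 2·arctan(53.7 / (2 × 68.5146)) = 2·arctan(0.39189) ≈ 42.7991°.

42.799°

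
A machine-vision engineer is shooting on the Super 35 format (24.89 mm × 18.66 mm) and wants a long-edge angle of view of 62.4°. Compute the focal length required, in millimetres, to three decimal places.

From α = 2·arctan(w/2f) we get f = w / (2·tan(α/2)).
With w = 24.89 mm and α/2 = 31.2°, tan(α/2) ≈ 0.60562, so f ≈ 24.89 / 1.21124 ≈ 20.5491 mm.

20.549 mm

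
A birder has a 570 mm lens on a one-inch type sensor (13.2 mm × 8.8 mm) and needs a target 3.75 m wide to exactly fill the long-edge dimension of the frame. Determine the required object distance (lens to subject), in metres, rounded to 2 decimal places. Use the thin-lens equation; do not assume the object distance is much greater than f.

162.50 m

W: 3.75 m = 3750 mm.
Magnification m = w/W = dᵢ/dₒ; combined with 1/f = 1/dₒ + 1/dᵢ this gives dₒ = f·(1 + W/w).
dₒ = 570 mm × (1 + 3750/13.2) = 570 × 285.0909 ≈ 162501.818 mm = 162.502 m.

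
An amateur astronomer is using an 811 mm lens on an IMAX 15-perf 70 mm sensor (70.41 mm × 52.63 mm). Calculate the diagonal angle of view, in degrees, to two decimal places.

6.20°

Sensor diagonal = √(70.41² + 52.63²) = √7727.4850 ≈ 87.9061 mm.
Angle of view α = 2·arctan(d/2f) with d = 87.9061 mm and f = 811 mm.
d/2f = 0.05420; arctan(0.05420) ≈ 3.1022°, so α ≈ 6.2043°.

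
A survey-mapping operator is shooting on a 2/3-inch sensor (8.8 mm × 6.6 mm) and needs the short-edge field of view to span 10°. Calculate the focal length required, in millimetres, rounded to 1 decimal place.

37.7 mm

From α = 2·arctan(h/2f) we get f = h / (2·tan(α/2)).
With h = 6.6 mm and α/2 = 5°, tan(α/2) ≈ 0.08749, so f ≈ 6.6 / 0.17498 ≈ 37.7192 mm.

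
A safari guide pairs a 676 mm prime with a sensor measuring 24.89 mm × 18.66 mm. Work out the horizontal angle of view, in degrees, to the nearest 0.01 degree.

2.11°

Angle of view α = 2·arctan(w/2f) with w = 24.89 mm and f = 676 mm.
w/2f = 0.01841; arctan(0.01841) ≈ 1.0547°, so α ≈ 2.1094°.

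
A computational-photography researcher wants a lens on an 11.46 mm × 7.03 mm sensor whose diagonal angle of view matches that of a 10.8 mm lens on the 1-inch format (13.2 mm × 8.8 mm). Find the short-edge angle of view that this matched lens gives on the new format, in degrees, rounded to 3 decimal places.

Sensor diagonal = √(13.2² + 8.8²) = √251.6800 ≈ 15.8644 mm.
Sensor diagonal = √(11.46² + 7.03²) = √180.7525 ≈ 13.4444 mm.
Equal diagonal AOV ⇒ f₂ = f₁ · 13.4444/15.8644 = 10.8 × 0.84746 ≈ 9.1525 mm.
Short-edge AOV on the new format = 2·arctan(7.03 / (2 × 9.1525)) = 2·arctan(0.38405) ≈ 42.0182°.

42.018°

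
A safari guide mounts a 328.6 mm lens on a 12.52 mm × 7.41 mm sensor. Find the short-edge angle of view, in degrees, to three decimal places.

Angle of view α = 2·arctan(h/2f) with h = 7.41 mm and f = 328.6 mm.
h/2f = 0.01128; arctan(0.01128) ≈ 0.6460°, so α ≈ 1.2920°.

1.292°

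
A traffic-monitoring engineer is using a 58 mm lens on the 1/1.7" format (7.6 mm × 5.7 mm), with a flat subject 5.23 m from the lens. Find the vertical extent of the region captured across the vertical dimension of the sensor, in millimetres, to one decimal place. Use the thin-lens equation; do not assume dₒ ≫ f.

508.3 mm

dₒ: 5.23 m = 5230 mm.
Similar triangles through the lens centre give W/dₒ = h/dᵢ; with 1/f = 1/dₒ + 1/dᵢ this gives W = h·(dₒ − f)/f.
W = 5.7 mm × (5230 − 58) / 58 = 5.7 × 89.1724 ≈ 508.283 mm.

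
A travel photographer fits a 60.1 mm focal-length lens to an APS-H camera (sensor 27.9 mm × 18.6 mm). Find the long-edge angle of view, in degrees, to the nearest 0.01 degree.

Angle of view α = 2·arctan(w/2f) with w = 27.9 mm and f = 60.1 mm.
w/2f = 0.23211; arctan(0.23211) ≈ 13.0677°, so α ≈ 26.1354°.

26.14°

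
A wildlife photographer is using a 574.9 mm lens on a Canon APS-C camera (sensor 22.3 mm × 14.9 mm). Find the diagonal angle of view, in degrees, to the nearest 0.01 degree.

Sensor diagonal = √(22.3² + 14.9²) = √719.3000 ≈ 26.8198 mm.
Angle of view α = 2·arctan(d/2f) with d = 26.8198 mm and f = 574.9 mm.
d/2f = 0.02333; arctan(0.02333) ≈ 1.3362°, so α ≈ 2.6724°.

2.67°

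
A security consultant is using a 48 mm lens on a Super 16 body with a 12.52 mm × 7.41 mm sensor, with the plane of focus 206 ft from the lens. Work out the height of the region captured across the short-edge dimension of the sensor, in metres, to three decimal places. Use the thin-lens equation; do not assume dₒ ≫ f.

dₒ: 206 ft × 304.8 mm/ft = 62788.80 mm.
Similar triangles through the lens centre give W/dₒ = h/dᵢ; with 1/f = 1/dₒ + 1/dᵢ this gives W = h·(dₒ − f)/f.
W = 7.41 mm × (62788.8 − 48) / 48 = 7.41 × 1307.1000 ≈ 9685.611 mm = 9.68561 m.

9.686 m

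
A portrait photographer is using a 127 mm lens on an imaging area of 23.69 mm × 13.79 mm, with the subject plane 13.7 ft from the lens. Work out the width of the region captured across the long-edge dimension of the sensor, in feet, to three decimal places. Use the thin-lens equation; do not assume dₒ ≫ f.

dₒ: 13.7 ft × 304.8 mm/ft = 4175.76 mm.
Similar triangles through the lens centre give W/dₒ = w/dᵢ; with 1/f = 1/dₒ + 1/dᵢ this gives W = w·(dₒ − f)/f.
W = 23.69 mm × (4175.76 − 127) / 127 = 23.69 × 31.8800 ≈ 755.237 mm = 755.237/304.8 ft = 2.47781 ft.

2.478 ft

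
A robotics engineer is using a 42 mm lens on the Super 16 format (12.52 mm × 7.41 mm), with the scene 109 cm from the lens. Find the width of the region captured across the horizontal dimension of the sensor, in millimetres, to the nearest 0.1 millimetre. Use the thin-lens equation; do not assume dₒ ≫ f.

dₒ: 109 cm = 1090 mm.
Similar triangles through the lens centre give W/dₒ = w/dᵢ; with 1/f = 1/dₒ + 1/dᵢ this gives W = w·(dₒ − f)/f.
W = 12.52 mm × (1090 − 42) / 42 = 12.52 × 24.9524 ≈ 312.404 mm.

312.4 mm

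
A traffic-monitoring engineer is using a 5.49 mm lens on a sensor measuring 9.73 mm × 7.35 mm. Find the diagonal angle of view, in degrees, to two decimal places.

96.00°

Sensor diagonal = √(9.73² + 7.35²) = √148.6954 ≈ 12.1941 mm.
Angle of view α = 2·arctan(d/2f) with d = 12.1941 mm and f = 5.49 mm.
d/2f = 1.11057; arctan(1.11057) ≈ 47.9989°, so α ≈ 95.9979°.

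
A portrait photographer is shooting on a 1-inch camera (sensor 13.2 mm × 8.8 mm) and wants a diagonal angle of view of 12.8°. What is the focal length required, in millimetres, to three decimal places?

Sensor diagonal = √(13.2² + 8.8²) = √251.6800 ≈ 15.8644 mm.
From α = 2·arctan(d/2f) we get f = d / (2·tan(α/2)).
With d = 15.8644 mm and α/2 = 6.4°, tan(α/2) ≈ 0.11217, so f ≈ 15.8644 / 0.22434 ≈ 70.7173 mm.

70.717 mm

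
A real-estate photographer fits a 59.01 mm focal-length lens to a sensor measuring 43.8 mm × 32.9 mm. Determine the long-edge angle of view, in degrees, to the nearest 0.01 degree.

Angle of view α = 2·arctan(w/2f) with w = 43.8 mm and f = 59.01 mm.
w/2f = 0.37112; arctan(0.37112) ≈ 20.3611°, so α ≈ 40.7222°.

40.72°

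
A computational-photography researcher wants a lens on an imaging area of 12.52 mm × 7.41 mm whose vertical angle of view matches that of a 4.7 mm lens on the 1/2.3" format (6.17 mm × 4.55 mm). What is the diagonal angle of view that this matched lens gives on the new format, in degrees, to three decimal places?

Equal vertical AOV ⇒ f₂ = f₁ · 7.41/4.55 = 4.7 × 1.62857 ≈ 7.6543 mm.
Sensor diagonal = √(12.52² + 7.41²) = √211.6585 ≈ 14.5485 mm.
Diagonal AOV on the new format = 2·arctan(14.5485 / (2 × 7.6543)) = 2·arctan(0.95035) ≈ 87.0834°.

87.083°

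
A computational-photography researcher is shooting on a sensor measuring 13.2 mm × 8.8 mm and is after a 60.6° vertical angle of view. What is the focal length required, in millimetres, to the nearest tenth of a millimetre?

From α = 2·arctan(h/2f) we get f = h / (2·tan(α/2)).
With h = 8.8 mm and α/2 = 30.3°, tan(α/2) ≈ 0.58435, so f ≈ 8.8 / 1.16871 ≈ 7.5297 mm.

7.5 mm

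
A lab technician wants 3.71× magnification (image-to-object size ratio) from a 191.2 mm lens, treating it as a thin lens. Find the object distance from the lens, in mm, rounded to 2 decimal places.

With m = dᵢ/dₒ and 1/f = 1/dₒ + 1/dᵢ, substituting dᵢ = m·dₒ gives 1/f = (1 + 1/m)/dₒ, hence dₒ = f·(1 + 1/m).
dₒ = 191.2 × (1 + 1/3.71) = 191.2 × 1.26954 ≈ 242.736 mm.

242.74 mm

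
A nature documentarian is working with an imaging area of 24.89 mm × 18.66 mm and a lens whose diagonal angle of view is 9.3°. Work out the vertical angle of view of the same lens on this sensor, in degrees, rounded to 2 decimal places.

Sensor diagonal = √(24.89² + 18.66²) = √967.7077 ≈ 31.1080 mm.
From the diagonal AOV: f = 31.1080 / (2·tan(4.65°)) = 31.1080 / 0.16267 ≈ 191.2303 mm.
Vertical AOV = 2·arctan(18.66 / (2 × 191.2303)) = 2·arctan(0.04879) ≈ 5.5864°.

5.59°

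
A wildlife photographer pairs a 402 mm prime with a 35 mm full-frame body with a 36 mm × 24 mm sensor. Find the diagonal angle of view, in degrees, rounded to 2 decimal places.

6.16°

Sensor diagonal = √(36² + 24²) = √1872.0000 ≈ 43.2666 mm.
Angle of view α = 2·arctan(d/2f) with d = 43.2666 mm and f = 402 mm.
d/2f = 0.05381; arctan(0.05381) ≈ 3.0804°, so α ≈ 6.1607°.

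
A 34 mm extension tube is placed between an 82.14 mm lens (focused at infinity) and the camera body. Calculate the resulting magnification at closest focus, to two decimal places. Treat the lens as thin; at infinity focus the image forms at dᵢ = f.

0.41×

The tube moves the image plane from f to f + e, so dᵢ = 82.14 + 34 = 116.14 mm. Focus is achieved when 1/f = 1/dₒ + 1/dᵢ, giving dₒ = 1/(1/f − 1/(f+e)).
Magnification m = dᵢ/dₒ = (f+e)·(1/f − 1/(f+e)) = e/f = 34/82.14 ≈ 0.4139.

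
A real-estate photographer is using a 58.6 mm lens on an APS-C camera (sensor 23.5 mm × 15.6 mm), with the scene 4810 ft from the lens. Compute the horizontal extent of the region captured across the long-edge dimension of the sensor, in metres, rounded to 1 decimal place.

587.9 m

dₒ: 4810 ft × 304.8 mm/ft = 1466087.95 mm.
Similar triangles through the lens centre give W/dₒ = w/dᵢ; with 1/f = 1/dₒ + 1/dᵢ this gives W = w·(dₒ − f)/f.
W = 23.5 mm × (1.46609e+06 − 58.6) / 58.6 = 23.5 × 25017.5658 ≈ 587912.795 mm = 587.913 m.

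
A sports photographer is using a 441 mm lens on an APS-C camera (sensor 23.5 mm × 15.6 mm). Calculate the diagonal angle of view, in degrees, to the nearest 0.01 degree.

Sensor diagonal = √(23.5² + 15.6²) = √795.6100 ≈ 28.2066 mm.
Angle of view α = 2·arctan(d/2f) with d = 28.2066 mm and f = 441 mm.
d/2f = 0.03198; arctan(0.03198) ≈ 1.8317°, so α ≈ 3.6634°.

3.66°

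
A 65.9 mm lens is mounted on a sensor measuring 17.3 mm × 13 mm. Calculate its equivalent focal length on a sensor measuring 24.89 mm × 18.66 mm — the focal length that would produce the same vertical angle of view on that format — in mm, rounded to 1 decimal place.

Equal angle of view means equal height/f ratio, so f₂ = f₁ · (height₂/height₁) = 65.9 × 18.66/13.
f₂ = 65.9 × 1.43538 ≈ 94.592 mm.

94.6 mm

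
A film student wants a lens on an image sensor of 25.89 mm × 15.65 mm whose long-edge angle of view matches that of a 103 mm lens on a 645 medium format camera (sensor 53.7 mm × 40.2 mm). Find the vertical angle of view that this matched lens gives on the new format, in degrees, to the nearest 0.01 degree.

17.91°

Equal long-edge AOV ⇒ f₂ = f₁ · 25.89/53.7 = 103 × 0.48212 ≈ 49.6587 mm.
Vertical AOV on the new format = 2·arctan(15.65 / (2 × 49.6587)) = 2·arctan(0.15758) ≈ 17.9096°.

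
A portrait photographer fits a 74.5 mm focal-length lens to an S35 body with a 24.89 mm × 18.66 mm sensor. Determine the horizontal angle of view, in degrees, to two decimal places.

Angle of view α = 2·arctan(w/2f) with w = 24.89 mm and f = 74.5 mm.
w/2f = 0.16705; arctan(0.16705) ≈ 9.4835°, so α ≈ 18.9670°.

18.97°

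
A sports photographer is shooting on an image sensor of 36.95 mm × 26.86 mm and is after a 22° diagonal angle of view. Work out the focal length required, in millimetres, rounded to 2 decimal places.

117.50 mm

Sensor diagonal = √(36.95² + 26.86²) = √2086.7621 ≈ 45.6811 mm.
From α = 2·arctan(d/2f) we get f = d / (2·tan(α/2)).
With d = 45.6811 mm and α/2 = 11°, tan(α/2) ≈ 0.19438, so f ≈ 45.6811 / 0.38876 ≈ 117.5044 mm.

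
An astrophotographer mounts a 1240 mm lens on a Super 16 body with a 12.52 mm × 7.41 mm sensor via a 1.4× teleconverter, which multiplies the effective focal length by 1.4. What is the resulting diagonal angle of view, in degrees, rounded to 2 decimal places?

Effective focal length f = 1240 × 1.4 = 1736 mm.
Sensor diagonal = √(12.52² + 7.41²) = √211.6585 ≈ 14.5485 mm.
α = 2·arctan(14.548 / (2 × 1736)) = 2·arctan(0.00419) ≈ 0.4802°.

0.48°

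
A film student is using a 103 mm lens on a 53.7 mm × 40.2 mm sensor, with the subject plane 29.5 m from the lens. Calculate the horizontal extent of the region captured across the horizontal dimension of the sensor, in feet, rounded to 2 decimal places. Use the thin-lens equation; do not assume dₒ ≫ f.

50.28 ft

dₒ: 29.5 m = 29500 mm.
Similar triangles through the lens centre give W/dₒ = w/dᵢ; with 1/f = 1/dₒ + 1/dᵢ this gives W = w·(dₒ − f)/f.
W = 53.7 mm × (29500 − 103) / 103 = 53.7 × 285.4078 ≈ 15326.397 mm = 15326.397/304.8 ft = 50.2835 ft.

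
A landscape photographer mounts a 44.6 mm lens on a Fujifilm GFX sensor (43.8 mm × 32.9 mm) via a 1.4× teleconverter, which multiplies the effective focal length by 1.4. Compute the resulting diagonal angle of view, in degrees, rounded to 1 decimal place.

Effective focal length f = 44.6 × 1.4 = 62.44 mm.
Sensor diagonal = √(43.8² + 32.9²) = √3000.8500 ≈ 54.7800 mm.
α = 2·arctan(54.780 / (2 × 62.44)) = 2·arctan(0.43866) ≈ 47.3704°.

47.4°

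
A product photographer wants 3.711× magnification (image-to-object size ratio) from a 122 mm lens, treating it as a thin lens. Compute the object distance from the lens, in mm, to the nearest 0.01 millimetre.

154.88 mm

With m = dᵢ/dₒ and 1/f = 1/dₒ + 1/dᵢ, substituting dᵢ = m·dₒ gives 1/f = (1 + 1/m)/dₒ, hence dₒ = f·(1 + 1/m).
dₒ = 122 × (1 + 1/3.711) = 122 × 1.26947 ≈ 154.875 mm.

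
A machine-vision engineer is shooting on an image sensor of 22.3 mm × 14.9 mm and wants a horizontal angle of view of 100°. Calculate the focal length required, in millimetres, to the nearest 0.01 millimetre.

9.36 mm

From α = 2·arctan(w/2f) we get f = w / (2·tan(α/2)).
With w = 22.3 mm and α/2 = 50°, tan(α/2) ≈ 1.19175, so f ≈ 22.3 / 2.38351 ≈ 9.3560 mm.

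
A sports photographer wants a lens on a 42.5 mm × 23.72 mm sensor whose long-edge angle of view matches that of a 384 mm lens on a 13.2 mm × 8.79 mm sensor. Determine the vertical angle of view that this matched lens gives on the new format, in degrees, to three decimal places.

Equal long-edge AOV ⇒ f₂ = f₁ · 42.5/13.2 = 384 × 3.21970 ≈ 1236.3636 mm.
Vertical AOV on the new format = 2·arctan(23.72 / (2 × 1236.3636)) = 2·arctan(0.00959) ≈ 1.0992°.

1.099°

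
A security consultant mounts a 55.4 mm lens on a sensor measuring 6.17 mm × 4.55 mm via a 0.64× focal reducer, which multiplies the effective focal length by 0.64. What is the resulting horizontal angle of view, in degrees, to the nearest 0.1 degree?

Effective focal length f = 55.4 × 0.64 = 35.456 mm.
α = 2·arctan(6.17 / (2 × 35.456)) = 2·arctan(0.08701) ≈ 9.9455°.

9.9°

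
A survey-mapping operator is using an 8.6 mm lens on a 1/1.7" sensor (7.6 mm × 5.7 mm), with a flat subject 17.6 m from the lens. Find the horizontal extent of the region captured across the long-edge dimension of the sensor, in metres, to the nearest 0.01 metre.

dₒ: 17.6 m = 17600 mm.
Similar triangles through the lens centre give W/dₒ = w/dᵢ; with 1/f = 1/dₒ + 1/dᵢ this gives W = w·(dₒ − f)/f.
W = 7.6 mm × (17600 − 8.6) / 8.6 = 7.6 × 2045.5116 ≈ 15545.888 mm = 15.5459 m.

15.55 m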